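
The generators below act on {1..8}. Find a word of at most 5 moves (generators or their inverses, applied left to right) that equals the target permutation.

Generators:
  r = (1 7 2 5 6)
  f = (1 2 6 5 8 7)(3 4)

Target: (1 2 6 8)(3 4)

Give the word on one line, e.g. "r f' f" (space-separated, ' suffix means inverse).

f' f' r f' r'

  after f': (1 7 8 5 6 2)(3 4)
  after f': (1 8 6)(2 7 5)
  after r: (1 8)(6 7)
  after f': (1 5 6 8 7 2)(3 4)
  after r': (1 2 6 8)(3 4)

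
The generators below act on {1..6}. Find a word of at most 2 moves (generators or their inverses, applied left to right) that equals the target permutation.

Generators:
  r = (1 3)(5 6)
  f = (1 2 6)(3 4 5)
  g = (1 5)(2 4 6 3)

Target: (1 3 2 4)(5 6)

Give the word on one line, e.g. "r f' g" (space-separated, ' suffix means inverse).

f g'

  after f: (1 2 6)(3 4 5)
  after g': (1 3 2 4)(5 6)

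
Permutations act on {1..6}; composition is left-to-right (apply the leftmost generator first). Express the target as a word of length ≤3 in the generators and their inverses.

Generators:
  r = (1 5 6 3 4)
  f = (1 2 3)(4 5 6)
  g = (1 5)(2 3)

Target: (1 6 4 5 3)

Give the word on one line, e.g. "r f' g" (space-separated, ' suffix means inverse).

  after r: (1 5 6 3 4)
  after r: (1 6 4 5 3)

r r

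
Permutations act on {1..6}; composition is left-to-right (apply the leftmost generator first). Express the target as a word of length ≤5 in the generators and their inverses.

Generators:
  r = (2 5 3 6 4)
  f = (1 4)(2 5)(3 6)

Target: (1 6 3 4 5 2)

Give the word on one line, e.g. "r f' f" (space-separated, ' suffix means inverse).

  after r': (2 4 6 3 5)
  after f': (1 4 3 2)
  after f': (2 4 6 3 5)
  after f': (1 4 3 2)
  after r': (1 6 3 4 5 2)

r' f' f' f' r'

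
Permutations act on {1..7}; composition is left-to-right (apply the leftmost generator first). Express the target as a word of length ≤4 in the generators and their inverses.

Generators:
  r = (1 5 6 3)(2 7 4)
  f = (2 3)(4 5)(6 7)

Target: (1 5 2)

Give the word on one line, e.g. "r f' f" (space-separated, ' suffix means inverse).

  after r': (1 3 6 5)(2 4 7)
  after f: (1 2 5)(3 7)(4 6)
  after r': (1 4 5 3 2)(6 7)
  after f: (1 5 2)

r' f r' f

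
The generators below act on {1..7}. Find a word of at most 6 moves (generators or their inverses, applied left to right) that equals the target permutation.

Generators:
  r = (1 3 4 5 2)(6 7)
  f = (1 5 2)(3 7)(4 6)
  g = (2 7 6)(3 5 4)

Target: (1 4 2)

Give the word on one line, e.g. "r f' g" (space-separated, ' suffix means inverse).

g g f' g' f'

  after g: (2 7 6)(3 5 4)
  after g: (2 6 7)(3 4 5)
  after f': (1 2 4)(3 6)(5 7)
  after g': (1 6 4)(2 5)(3 7)
  after f': (1 4 2)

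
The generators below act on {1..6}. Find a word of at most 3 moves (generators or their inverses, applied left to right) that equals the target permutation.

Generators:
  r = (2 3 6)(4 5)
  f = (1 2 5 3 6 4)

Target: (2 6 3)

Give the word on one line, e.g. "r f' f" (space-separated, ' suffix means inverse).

r r

  after r: (2 3 6)(4 5)
  after r: (2 6 3)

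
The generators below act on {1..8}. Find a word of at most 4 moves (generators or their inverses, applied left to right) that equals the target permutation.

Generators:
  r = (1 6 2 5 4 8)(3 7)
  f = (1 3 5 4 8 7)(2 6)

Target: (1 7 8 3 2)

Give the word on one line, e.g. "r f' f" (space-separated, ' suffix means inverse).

f r'

  after f: (1 3 5 4 8 7)(2 6)
  after r': (1 7 8 3 2)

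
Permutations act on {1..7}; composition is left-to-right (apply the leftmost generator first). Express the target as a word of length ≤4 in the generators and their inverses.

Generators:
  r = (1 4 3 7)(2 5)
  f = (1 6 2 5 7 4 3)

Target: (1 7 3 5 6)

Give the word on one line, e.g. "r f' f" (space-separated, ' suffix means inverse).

r f'

  after r: (1 4 3 7)(2 5)
  after f': (1 7 3 5 6)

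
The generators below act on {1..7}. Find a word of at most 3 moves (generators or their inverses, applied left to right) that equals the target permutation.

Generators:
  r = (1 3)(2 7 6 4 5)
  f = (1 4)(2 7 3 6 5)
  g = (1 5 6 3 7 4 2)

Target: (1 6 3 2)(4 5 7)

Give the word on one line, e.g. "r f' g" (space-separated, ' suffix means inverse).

r' g'

  after r': (1 3)(2 5 4 6 7)
  after g': (1 6 3 2)(4 5 7)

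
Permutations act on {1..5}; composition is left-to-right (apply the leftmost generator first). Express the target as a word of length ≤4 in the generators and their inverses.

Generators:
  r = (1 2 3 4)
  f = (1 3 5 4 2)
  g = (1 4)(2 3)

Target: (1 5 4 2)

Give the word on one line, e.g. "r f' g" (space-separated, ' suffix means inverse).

  after r: (1 2 3 4)
  after g': (1 3)
  after f: (1 5 4 2)

r g' f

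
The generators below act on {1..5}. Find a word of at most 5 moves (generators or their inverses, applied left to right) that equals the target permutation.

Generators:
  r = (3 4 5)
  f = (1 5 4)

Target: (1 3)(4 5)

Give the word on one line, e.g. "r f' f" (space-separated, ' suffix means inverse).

r' f' r'

  after r': (3 5 4)
  after f': (1 4 3)
  after r': (1 3)(4 5)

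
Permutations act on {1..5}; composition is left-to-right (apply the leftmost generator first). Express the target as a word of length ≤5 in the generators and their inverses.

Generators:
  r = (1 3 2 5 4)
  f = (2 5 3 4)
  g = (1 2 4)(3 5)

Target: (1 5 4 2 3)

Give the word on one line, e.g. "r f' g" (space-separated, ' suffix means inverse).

  after g': (1 4 2)(3 5)
  after f: (1 2)(4 5)
  after r: (1 5)(2 3)
  after g: (1 3 4)(2 5)
  after g: (1 5 4 2 3)

g' f r g g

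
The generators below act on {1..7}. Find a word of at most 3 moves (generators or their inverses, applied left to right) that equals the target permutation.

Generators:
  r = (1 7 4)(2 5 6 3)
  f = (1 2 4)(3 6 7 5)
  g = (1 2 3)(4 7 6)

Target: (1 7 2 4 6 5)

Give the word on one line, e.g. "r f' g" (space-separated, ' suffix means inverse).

f' r r

  after f': (1 4 2)(3 5 7 6)
  after r: (2 7 3 6)(4 5)
  after r: (1 7 2 4 6 5)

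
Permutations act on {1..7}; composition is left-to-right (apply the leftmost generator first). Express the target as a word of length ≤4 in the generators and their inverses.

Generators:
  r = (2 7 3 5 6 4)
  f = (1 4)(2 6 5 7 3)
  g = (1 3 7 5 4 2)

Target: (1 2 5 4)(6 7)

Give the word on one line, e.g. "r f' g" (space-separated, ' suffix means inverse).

f' r

  after f': (1 4)(2 3 7 5 6)
  after r: (1 2 5 4)(6 7)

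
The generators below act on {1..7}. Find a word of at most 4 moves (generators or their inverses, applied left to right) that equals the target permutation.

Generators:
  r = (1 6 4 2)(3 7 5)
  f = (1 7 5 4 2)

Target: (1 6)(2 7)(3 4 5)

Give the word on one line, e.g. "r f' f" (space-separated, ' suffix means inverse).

f' r r f

  after f': (1 2 4 5 7)
  after r: (3 7 6 4)
  after r: (1 6 2)(3 5)(4 7)
  after f: (1 6)(2 7)(3 4 5)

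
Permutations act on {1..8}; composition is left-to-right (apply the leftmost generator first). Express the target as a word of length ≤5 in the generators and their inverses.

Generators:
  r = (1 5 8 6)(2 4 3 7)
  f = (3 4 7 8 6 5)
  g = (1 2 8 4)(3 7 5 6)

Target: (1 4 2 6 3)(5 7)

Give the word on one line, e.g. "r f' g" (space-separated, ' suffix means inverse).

  after f': (3 5 6 8 7 4)
  after g: (1 2 8 5 3 6 4 7)
  after r: (1 4 2 6 3)(5 7)

f' g r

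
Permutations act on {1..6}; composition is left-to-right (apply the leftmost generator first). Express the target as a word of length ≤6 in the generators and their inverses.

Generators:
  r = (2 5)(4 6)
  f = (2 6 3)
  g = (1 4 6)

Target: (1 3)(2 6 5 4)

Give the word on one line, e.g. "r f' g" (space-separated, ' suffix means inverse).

f' r f g' f

  after f': (2 3 6)
  after r: (2 3 4 6 5)
  after f: (3 4)(5 6)
  after g': (1 6 5 4 3)
  after f: (1 3)(2 6 5 4)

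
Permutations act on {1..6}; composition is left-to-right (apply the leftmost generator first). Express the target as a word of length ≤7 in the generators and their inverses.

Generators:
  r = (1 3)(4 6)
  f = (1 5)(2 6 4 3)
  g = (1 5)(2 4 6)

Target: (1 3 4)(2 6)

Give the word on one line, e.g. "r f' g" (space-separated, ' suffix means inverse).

  after f: (1 5)(2 6 4 3)
  after g': (2 4 3 6)
  after r: (1 3 4)(2 6)
  after r: (2 4 3 6)
  after r: (1 3 4)(2 6)

f g' r r r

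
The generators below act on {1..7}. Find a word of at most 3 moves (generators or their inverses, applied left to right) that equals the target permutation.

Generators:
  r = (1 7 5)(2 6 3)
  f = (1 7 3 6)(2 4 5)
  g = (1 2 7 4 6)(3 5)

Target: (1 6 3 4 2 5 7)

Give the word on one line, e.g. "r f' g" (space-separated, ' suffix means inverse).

  after f: (1 7 3 6)(2 4 5)
  after g': (1 2 7 5)(3 4)
  after r: (1 6 3 4 2 5 7)

f g' r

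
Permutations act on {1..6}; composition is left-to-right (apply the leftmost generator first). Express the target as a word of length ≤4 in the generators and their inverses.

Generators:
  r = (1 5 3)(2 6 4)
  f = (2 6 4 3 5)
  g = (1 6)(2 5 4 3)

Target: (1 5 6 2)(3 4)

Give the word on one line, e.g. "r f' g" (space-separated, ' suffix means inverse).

r' f' g'

  after r': (1 3 5)(2 4 6)
  after f': (1 4 2 6 5)
  after g': (1 5 6 2)(3 4)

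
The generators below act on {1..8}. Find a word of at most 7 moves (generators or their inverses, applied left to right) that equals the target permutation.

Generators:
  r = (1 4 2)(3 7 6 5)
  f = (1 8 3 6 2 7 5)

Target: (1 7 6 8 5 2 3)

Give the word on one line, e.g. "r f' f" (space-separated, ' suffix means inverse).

f f f f f

  after f: (1 8 3 6 2 7 5)
  after f: (1 3 2 5 8 6 7)
  after f: (1 6 5 3 7 8 2)
  after f: (1 2 8 7 3 5 6)
  after f: (1 7 6 8 5 2 3)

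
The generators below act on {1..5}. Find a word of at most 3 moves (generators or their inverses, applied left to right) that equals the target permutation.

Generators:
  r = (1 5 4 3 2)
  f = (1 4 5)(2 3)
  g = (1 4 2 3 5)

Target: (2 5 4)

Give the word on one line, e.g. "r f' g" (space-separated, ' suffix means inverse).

  after g': (1 5 3 2 4)
  after r': (2 5 4)

g' r'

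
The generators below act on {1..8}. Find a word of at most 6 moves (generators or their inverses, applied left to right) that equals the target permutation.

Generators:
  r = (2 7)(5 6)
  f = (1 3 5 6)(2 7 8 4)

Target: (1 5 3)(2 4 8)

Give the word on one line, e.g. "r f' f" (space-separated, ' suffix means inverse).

r f r f

  after r: (2 7)(5 6)
  after f: (1 3 5)(2 8 4)
  after r: (1 3 6 5)(2 8 4 7)
  after f: (1 5 3)(2 4 8)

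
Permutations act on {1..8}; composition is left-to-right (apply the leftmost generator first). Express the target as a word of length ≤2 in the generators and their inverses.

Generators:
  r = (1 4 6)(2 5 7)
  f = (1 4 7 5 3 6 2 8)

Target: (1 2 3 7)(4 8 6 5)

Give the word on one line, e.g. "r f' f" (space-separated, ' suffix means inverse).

  after f': (1 8 2 6 3 5 7 4)
  after f': (1 2 3 7)(4 8 6 5)

f' f'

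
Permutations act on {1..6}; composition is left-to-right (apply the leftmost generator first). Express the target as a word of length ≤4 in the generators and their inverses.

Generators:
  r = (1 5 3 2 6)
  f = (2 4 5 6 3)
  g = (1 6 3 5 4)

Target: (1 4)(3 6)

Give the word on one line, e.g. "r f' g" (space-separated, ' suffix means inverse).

r' r' f r'

  after r': (1 6 2 3 5)
  after r': (1 2 5 6 3)
  after f: (1 4 5 3)(2 6)
  after r': (1 4)(3 6)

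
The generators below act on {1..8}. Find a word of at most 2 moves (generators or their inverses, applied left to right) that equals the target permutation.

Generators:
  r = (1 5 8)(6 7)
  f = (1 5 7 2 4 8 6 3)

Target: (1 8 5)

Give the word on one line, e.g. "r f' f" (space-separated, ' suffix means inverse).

  after r: (1 5 8)(6 7)
  after r: (1 8 5)

r r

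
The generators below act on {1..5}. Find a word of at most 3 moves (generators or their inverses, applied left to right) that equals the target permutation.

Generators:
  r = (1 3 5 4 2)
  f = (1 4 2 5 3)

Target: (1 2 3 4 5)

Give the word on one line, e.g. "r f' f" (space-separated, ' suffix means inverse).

f f

  after f: (1 4 2 5 3)
  after f: (1 2 3 4 5)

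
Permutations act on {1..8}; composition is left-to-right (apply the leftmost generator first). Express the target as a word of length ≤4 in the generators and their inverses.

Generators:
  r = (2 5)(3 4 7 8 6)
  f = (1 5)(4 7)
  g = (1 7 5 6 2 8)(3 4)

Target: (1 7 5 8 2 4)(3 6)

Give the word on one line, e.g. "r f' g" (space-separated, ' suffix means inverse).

  after r: (2 5)(3 4 7 8 6)
  after g': (1 8 5 6 4)(2 7)
  after r': (1 7 5 8 2 4)(3 6)

r g' r'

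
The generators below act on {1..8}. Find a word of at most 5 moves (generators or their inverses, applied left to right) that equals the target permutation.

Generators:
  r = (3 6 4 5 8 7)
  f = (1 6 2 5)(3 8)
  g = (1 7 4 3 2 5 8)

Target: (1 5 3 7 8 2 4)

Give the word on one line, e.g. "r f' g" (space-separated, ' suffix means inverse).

  after g: (1 7 4 3 2 5 8)
  after g: (1 4 2 8 7 3 5)
  after g: (1 3 8 4 5 7 2)
  after g: (1 2 7 5 4 8 3)
  after g: (1 5 3 7 8 2 4)

g g g g g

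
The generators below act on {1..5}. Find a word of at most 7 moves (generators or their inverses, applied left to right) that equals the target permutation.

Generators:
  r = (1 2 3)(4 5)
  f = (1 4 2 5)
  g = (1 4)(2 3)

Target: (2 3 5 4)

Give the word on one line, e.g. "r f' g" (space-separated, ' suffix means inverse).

g f g' r' r'

  after g: (1 4)(2 3)
  after f: (1 2 3 5)
  after g': (1 3 5 4)
  after r': (1 2)(3 4)
  after r': (2 3 5 4)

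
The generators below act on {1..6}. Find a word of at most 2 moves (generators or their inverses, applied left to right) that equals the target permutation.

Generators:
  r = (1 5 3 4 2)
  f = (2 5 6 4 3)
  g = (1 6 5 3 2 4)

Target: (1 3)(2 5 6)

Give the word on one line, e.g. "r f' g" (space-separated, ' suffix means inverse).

  after g': (1 4 2 3 5 6)
  after r': (1 3)(2 5 6)

g' r'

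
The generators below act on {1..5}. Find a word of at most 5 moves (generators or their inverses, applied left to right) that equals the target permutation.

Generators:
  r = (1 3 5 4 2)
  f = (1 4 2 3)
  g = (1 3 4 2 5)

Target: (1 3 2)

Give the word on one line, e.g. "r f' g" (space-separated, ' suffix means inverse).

r' f' g f

  after r': (1 2 4 5 3)
  after f': (1 4 5 2)
  after g: (1 2 3 4)
  after f: (1 3 2)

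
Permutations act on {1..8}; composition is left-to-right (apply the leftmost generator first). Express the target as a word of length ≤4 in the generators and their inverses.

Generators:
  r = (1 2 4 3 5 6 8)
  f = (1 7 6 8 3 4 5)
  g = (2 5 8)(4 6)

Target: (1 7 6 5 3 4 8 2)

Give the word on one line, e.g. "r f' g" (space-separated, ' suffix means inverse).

g f

  after g: (2 5 8)(4 6)
  after f: (1 7 6 5 3 4 8 2)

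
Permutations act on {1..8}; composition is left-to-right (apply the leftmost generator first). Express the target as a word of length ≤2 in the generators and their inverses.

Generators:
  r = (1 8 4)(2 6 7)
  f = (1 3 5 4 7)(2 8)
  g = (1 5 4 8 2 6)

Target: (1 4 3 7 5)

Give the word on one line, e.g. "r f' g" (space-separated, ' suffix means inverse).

  after f': (1 7 4 5 3)(2 8)
  after f': (1 4 3 7 5)

f' f'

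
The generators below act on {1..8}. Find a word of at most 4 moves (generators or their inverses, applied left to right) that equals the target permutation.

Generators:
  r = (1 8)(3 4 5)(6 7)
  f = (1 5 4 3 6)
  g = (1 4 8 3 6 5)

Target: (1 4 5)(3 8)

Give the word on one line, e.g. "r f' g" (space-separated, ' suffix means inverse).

g' f

  after g': (1 5 6 3 8 4)
  after f: (1 4 5)(3 8)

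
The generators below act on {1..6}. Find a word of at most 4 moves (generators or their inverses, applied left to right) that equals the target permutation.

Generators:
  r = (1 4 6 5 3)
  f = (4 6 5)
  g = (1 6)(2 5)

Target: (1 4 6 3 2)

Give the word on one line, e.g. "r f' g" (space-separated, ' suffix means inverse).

  after g': (1 6)(2 5)
  after r': (1 4)(2 6 3 5)
  after g: (1 4 6 3 2)

g' r' g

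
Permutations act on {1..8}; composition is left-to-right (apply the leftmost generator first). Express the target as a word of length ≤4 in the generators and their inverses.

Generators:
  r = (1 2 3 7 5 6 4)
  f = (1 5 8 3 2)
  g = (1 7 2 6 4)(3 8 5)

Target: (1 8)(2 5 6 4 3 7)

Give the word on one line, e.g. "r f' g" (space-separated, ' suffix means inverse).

r f' f'

  after r: (1 2 3 7 5 6 4)
  after f': (1 3 7)(2 8 5 6 4)
  after f': (1 8)(2 5 6 4 3 7)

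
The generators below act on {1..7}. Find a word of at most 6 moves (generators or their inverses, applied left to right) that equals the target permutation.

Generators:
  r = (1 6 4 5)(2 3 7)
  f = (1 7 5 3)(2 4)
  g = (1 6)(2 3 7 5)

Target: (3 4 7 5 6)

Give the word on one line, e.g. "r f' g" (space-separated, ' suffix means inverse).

  after r': (1 5 4 6)(2 7 3)
  after g: (1 2 5 4)
  after r': (1 7 3 2 4 5 6)
  after f': (3 4 7 5 6)

r' g r' f'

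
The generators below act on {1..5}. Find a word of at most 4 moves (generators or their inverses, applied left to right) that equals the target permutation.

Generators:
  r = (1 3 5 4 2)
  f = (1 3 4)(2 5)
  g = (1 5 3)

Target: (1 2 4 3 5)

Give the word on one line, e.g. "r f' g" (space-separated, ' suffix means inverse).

r' g

  after r': (1 2 4 5 3)
  after g: (1 2 4 3 5)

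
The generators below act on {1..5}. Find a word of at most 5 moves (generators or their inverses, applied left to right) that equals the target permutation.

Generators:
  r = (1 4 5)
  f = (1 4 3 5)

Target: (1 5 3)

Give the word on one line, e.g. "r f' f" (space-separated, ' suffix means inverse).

r' f' r' f' r

  after r': (1 5 4)
  after f': (1 3 4 5)
  after r': (1 3)
  after f': (1 4)(3 5)
  after r: (1 5 3)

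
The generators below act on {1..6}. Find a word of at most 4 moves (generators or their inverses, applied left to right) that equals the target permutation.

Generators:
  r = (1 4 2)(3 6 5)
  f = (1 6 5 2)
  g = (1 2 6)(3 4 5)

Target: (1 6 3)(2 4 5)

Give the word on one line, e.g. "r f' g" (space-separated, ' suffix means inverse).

  after g: (1 2 6)(3 4 5)
  after r: (2 5 6 4 3)
  after g': (1 6 3)(2 4 5)

g r g'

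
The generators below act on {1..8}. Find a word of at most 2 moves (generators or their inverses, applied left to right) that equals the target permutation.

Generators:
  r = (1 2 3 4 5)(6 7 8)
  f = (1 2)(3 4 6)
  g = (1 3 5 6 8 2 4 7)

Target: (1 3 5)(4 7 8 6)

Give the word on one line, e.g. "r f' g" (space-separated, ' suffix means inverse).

f r

  after f: (1 2)(3 4 6)
  after r: (1 3 5)(4 7 8 6)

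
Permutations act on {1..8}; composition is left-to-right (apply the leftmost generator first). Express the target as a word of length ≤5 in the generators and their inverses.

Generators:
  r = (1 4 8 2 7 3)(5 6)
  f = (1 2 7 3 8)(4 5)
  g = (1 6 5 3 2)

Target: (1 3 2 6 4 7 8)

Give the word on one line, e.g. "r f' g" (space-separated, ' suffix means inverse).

  after f': (1 8 3 7 2)(4 5)
  after g: (1 8 2 6 5 4 3 7)
  after f': (1 3 2 6 4 7 8)

f' g f'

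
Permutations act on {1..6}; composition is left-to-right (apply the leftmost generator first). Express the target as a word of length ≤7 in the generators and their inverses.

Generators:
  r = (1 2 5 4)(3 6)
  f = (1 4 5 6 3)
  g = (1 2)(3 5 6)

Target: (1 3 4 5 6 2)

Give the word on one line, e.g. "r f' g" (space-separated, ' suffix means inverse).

  after f': (1 3 6 5 4)
  after g': (1 6 3 5 4 2)
  after r: (1 3 4 5)
  after f': (1 6 5 3)
  after r': (1 3 4 5 6 2)

f' g' r f' r'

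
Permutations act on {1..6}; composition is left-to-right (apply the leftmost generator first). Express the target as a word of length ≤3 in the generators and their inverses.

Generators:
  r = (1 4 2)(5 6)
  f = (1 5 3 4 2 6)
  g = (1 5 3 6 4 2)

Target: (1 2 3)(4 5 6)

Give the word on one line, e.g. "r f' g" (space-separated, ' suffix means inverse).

  after f': (1 6 2 4 3 5)
  after f': (1 2 3)(4 5 6)

f' f'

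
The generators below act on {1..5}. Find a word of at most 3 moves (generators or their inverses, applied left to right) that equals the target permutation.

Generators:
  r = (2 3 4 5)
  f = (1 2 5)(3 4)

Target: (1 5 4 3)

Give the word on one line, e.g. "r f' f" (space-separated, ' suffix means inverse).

  after f': (1 5 2)(3 4)
  after r: (1 2)(3 5)
  after f: (1 5 4 3)

f' r f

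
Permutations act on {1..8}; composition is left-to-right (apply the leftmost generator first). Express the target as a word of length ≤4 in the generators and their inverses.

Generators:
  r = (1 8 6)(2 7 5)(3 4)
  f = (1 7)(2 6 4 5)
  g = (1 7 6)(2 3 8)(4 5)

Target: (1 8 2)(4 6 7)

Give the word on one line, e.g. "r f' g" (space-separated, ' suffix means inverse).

r' r' f'

  after r': (1 6 8)(2 5 7)(3 4)
  after r': (1 8 6)(2 7 5)
  after f': (1 8 2)(4 6 7)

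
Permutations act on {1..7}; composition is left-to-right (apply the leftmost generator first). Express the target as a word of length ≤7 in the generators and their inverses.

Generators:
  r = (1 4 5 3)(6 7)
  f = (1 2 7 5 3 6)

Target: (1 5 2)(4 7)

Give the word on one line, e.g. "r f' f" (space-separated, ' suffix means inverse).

f' r f f r'

  after f': (1 6 3 5 7 2)
  after r: (1 7 2 4 5 6)
  after f: (1 5)(2 4 3 6)
  after f: (1 3)(2 4 6 7 5)
  after r': (1 5 2)(4 7)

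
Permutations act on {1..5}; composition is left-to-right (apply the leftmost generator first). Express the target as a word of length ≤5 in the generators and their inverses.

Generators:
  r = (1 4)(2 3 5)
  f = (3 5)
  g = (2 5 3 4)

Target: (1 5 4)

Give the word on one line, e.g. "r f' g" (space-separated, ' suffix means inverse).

  after r': (1 4)(2 5 3)
  after f: (1 4)(2 3)
  after g: (1 2 4)(3 5)
  after g: (1 5 4)

r' f g g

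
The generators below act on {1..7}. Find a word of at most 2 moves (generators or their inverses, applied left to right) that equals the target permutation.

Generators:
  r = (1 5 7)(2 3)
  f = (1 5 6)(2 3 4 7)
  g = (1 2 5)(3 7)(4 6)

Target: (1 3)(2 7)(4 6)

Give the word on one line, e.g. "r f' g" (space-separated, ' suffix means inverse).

  after g: (1 2 5)(3 7)(4 6)
  after r: (1 3)(2 7)(4 6)

g r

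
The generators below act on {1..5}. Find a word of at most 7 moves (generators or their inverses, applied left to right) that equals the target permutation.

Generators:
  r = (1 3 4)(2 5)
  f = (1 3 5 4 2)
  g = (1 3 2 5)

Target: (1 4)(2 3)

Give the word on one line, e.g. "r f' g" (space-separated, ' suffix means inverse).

r r f' g r'

  after r: (1 3 4)(2 5)
  after r: (1 4 3)
  after f': (1 5 3 2 4)
  after g: (2 4 3 5)
  after r': (1 4)(2 3)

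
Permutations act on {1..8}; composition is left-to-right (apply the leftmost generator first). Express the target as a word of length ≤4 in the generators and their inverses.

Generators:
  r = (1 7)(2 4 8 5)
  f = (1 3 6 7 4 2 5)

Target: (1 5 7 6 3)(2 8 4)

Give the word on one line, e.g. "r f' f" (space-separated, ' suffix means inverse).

  after r: (1 7)(2 4 8 5)
  after r: (2 8)(4 5)
  after f': (1 5 7 6 3)(2 8 4)

r r f'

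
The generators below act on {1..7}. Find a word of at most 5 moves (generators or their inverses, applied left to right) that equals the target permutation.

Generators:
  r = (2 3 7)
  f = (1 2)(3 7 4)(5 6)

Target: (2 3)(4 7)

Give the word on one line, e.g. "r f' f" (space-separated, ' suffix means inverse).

f' f' r

  after f': (1 2)(3 4 7)(5 6)
  after f': (3 7 4)
  after r: (2 3)(4 7)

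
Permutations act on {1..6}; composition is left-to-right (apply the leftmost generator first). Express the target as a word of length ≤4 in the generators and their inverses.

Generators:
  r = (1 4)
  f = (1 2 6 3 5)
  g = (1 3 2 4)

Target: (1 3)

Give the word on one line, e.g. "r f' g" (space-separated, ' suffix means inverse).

g' r' g

  after g': (1 4 2 3)
  after r': (2 3 4)
  after g: (1 3)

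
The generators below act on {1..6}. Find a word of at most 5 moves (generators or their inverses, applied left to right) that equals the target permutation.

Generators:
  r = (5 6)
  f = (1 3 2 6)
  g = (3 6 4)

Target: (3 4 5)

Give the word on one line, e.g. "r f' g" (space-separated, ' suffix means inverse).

r' g' r'

  after r': (5 6)
  after g': (3 4 6 5)
  after r': (3 4 5)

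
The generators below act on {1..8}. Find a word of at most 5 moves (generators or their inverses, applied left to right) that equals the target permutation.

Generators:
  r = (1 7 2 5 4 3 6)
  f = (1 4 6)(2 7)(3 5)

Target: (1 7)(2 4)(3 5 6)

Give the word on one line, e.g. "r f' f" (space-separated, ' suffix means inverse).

r f' r'

  after r: (1 7 2 5 4 3 6)
  after f': (1 2 3 4 5)
  after r': (1 7)(2 4)(3 5 6)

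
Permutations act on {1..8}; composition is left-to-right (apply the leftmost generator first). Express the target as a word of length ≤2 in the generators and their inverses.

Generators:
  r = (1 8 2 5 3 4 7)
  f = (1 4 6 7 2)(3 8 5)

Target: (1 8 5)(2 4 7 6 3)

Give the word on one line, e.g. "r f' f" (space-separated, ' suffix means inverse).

f' r'

  after f': (1 2 7 6 4)(3 5 8)
  after r': (1 8 5)(2 4 7 6 3)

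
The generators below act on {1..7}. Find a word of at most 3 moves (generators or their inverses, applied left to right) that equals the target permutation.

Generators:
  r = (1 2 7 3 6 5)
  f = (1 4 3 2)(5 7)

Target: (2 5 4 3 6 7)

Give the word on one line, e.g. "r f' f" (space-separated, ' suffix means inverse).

  after r: (1 2 7 3 6 5)
  after f: (2 5 4 3 6 7)

r f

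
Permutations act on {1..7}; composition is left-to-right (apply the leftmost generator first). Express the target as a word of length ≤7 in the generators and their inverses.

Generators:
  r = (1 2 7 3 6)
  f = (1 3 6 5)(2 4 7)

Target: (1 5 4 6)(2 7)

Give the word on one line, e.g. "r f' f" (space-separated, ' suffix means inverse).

f r r f' r

  after f: (1 3 6 5)(2 4 7)
  after r: (1 6 5 2 4 3)
  after r: (2 4 6 5 7 3)
  after f': (1 5 4 3 7)
  after r: (1 5 4 6)(2 7)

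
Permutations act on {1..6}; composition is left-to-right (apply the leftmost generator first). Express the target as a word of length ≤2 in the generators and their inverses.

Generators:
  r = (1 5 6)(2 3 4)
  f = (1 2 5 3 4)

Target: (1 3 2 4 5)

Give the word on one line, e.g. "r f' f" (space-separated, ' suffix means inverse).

f' f'

  after f': (1 4 3 5 2)
  after f': (1 3 2 4 5)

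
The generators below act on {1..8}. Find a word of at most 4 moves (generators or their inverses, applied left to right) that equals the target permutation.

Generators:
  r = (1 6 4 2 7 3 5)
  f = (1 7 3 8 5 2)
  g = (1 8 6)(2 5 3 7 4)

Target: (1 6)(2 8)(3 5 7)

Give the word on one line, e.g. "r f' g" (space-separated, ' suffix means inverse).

  after g': (1 6 8)(2 4 7 3 5)
  after r': (2 6 8 5 4)
  after g': (1 6)(2 8)(3 5 7)

g' r' g'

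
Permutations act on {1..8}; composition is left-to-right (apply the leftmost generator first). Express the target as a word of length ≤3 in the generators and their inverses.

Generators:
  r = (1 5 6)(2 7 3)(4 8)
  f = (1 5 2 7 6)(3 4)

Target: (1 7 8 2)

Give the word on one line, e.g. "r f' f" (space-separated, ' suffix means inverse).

r f r

  after r: (1 5 6)(2 7 3)(4 8)
  after f: (1 2 6 5)(3 7 4 8)
  after r: (1 7 8 2)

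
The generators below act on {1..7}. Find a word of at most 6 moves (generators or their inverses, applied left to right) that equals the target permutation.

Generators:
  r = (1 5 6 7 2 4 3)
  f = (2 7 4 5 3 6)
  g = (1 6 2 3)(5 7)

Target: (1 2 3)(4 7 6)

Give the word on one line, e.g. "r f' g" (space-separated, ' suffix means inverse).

  after g: (1 6 2 3)(5 7)
  after f': (1 3)(2 5)(4 7)
  after f': (1 5 6 3)(2 4)
  after g': (1 7 5)(2 4 6)
  after r: (1 2 3)(4 7 6)

g f' f' g' r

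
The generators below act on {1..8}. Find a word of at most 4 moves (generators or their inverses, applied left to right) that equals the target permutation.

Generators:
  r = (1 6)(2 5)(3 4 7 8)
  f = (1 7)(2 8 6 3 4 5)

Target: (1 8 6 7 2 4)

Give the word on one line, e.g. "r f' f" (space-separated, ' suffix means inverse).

  after r: (1 6)(2 5)(3 4 7 8)
  after f': (1 8 6 7 2 4)

r f'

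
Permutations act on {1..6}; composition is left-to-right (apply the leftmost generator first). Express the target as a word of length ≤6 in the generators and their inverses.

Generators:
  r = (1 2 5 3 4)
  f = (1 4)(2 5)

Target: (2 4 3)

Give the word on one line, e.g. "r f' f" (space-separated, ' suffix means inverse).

r r r r f'

  after r: (1 2 5 3 4)
  after r: (1 5 4 2 3)
  after r: (1 3 2 4 5)
  after r: (1 4 3 5 2)
  after f': (2 4 3)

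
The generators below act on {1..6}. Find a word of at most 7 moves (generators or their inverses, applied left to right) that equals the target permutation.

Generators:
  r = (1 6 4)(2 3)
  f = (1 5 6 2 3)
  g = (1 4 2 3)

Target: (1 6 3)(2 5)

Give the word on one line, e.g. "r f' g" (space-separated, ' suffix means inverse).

  after g: (1 4 2 3)
  after r': (1 6)(3 4)
  after f': (1 5)(2 6 3 4)
  after f': (2 5 3 4 6)
  after r: (1 6 3)(2 5)

g r' f' f' r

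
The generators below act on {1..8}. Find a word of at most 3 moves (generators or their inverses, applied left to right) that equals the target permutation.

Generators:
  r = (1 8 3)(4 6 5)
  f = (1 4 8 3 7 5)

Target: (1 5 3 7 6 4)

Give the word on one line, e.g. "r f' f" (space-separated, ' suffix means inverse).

  after f: (1 4 8 3 7 5)
  after r: (1 6 5 8)(3 7 4)
  after r: (1 5 3 7 6 4)

f r r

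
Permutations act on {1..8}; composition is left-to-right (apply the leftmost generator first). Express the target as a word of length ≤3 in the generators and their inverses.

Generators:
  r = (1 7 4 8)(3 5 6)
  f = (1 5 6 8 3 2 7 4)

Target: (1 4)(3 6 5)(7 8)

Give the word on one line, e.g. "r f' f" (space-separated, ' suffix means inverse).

  after r: (1 7 4 8)(3 5 6)
  after r: (1 4)(3 6 5)(7 8)

r r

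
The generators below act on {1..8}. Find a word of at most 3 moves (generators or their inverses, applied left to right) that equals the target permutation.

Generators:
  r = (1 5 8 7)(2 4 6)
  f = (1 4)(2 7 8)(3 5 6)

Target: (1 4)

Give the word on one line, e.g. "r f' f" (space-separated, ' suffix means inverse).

  after f: (1 4)(2 7 8)(3 5 6)
  after f: (2 8 7)(3 6 5)
  after f: (1 4)

f f f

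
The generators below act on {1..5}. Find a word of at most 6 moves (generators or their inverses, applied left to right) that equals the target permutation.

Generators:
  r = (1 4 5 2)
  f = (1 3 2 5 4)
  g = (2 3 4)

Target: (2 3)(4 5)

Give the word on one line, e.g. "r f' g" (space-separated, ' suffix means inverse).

r' f' g r'

  after r': (1 2 5 4)
  after f': (1 3)
  after g: (1 4 2 3)
  after r': (2 3)(4 5)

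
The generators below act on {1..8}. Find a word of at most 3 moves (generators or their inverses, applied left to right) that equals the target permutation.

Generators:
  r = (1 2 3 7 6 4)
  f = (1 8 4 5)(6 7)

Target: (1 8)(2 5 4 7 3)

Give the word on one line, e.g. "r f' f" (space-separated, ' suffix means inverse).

r' f'

  after r': (1 4 6 7 3 2)
  after f': (1 8)(2 5 4 7 3)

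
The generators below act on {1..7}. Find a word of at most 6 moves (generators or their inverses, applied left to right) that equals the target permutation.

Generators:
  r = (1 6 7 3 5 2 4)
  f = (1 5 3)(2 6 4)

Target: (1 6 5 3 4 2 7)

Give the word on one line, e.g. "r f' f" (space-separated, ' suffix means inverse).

f' f' r f' f'

  after f': (1 3 5)(2 4 6)
  after f': (1 5 3)(2 6 4)
  after r: (1 2 7 3 6)
  after f': (1 4 6 3 2 7 5)
  after f': (1 6 5 3 4 2 7)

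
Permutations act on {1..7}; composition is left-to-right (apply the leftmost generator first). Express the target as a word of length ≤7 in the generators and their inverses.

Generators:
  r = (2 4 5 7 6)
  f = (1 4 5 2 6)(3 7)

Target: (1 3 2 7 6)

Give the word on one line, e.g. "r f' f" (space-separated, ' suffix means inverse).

r f' r' f' r'

  after r: (2 4 5 7 6)
  after f': (1 6 5 3 7 2)
  after r': (1 7 6 4 2)(3 5)
  after f': (1 3 4 5 7 2 6)
  after r': (1 3 2 7 6)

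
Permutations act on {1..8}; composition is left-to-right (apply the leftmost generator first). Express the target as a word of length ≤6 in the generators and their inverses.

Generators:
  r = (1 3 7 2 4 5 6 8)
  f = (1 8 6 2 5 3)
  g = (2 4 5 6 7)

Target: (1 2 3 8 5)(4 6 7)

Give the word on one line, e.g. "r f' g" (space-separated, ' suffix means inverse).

f f g' g' g'

  after f: (1 8 6 2 5 3)
  after f: (1 6 5)(2 3 8)
  after g': (1 5)(2 3 8 7 6 4)
  after g': (1 4 7 5)(2 3 8 6)
  after g': (1 2 3 8 5)(4 6 7)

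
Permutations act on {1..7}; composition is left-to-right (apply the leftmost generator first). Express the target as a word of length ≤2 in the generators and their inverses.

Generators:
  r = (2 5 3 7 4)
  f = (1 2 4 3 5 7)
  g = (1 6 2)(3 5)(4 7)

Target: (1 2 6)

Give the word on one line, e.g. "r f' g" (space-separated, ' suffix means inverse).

  after g: (1 6 2)(3 5)(4 7)
  after g: (1 2 6)

g g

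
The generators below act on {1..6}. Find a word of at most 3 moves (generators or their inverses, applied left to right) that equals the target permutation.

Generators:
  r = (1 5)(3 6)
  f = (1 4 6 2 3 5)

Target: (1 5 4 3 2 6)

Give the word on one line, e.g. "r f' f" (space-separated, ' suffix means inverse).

  after r: (1 5)(3 6)
  after f: (2 3)(4 6 5)
  after r: (1 5 4 3 2 6)

r f r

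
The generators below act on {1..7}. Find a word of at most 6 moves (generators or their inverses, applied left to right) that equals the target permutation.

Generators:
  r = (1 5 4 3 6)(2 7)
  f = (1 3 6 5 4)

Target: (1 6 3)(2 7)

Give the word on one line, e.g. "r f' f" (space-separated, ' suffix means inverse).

  after r: (1 5 4 3 6)(2 7)
  after f': (1 6 4)(2 7)
  after r': (1 3 4 6 5)
  after f': (3 5 4)
  after r': (1 6 3)(2 7)

r f' r' f' r'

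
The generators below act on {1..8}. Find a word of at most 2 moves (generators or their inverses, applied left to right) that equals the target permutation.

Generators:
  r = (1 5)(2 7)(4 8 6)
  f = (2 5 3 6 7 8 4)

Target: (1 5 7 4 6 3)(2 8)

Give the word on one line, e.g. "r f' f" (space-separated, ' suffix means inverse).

f' r

  after f': (2 4 8 7 6 3 5)
  after r: (1 5 7 4 6 3)(2 8)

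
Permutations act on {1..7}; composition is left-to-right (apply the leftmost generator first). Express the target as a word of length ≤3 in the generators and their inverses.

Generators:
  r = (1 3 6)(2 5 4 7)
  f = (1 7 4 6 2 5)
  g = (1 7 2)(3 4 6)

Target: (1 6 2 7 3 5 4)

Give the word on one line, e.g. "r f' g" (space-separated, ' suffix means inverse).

  after r': (1 6 3)(2 7 4 5)
  after g': (1 4 5 7 3 2)
  after f: (1 6 2 7 3 5 4)

r' g' f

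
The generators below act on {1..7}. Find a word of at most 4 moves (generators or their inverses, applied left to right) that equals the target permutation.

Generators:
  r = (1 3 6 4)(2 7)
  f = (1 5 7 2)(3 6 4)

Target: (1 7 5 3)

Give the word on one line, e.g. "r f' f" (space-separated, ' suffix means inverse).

  after f': (1 2 7 5)(3 4 6)
  after r: (1 7 5 3)

f' r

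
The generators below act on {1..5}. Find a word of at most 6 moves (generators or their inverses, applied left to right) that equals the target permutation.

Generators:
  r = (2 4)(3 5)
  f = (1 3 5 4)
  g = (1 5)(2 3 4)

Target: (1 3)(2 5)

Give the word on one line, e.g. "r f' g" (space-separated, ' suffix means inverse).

  after r: (2 4)(3 5)
  after f: (1 3 4 2)
  after f: (1 5 4 2 3)
  after r': (1 3)(2 5)

r f f r'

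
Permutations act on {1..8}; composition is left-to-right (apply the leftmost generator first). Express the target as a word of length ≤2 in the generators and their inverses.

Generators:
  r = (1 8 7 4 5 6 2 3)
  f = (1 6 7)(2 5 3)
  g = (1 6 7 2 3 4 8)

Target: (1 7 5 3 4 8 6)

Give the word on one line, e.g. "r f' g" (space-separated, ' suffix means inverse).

g f

  after g: (1 6 7 2 3 4 8)
  after f: (1 7 5 3 4 8 6)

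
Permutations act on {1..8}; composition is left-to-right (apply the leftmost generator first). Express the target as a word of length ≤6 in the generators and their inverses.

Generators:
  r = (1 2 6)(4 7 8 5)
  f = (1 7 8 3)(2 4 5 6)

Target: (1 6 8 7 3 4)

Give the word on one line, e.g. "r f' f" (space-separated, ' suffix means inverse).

  after f: (1 7 8 3)(2 4 5 6)
  after r': (1 4 8 3 6)(2 5)
  after f: (1 5 4 3 2 6 7 8)
  after f: (1 6 8 7 3 4)

f r' f f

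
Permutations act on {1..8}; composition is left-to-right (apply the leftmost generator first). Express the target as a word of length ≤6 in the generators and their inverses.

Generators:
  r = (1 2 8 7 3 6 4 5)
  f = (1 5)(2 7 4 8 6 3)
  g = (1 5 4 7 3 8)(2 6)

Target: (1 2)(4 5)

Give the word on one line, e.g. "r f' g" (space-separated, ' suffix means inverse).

r f g r g

  after r: (1 2 8 7 3 6 4 5)
  after f: (1 7 2 6 8 4)
  after g: (1 3 8 7 6)(4 5)
  after r: (1 6 2 8 3 7 4)
  after g: (1 2)(4 5)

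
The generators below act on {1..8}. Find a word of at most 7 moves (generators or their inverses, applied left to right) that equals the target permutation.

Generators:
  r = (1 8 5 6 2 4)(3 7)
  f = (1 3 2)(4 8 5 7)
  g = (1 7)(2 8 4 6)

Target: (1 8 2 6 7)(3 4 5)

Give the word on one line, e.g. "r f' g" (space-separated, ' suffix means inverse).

  after f': (1 2 3)(4 7 5 8)
  after r': (1 6 5)(2 7 8)(3 4)
  after f: (1 6 7 5 3 8)(2 4)
  after r': (1 5 7 8 4 6 3)
  after r': (1 8 2 6 7)(3 4 5)

f' r' f r' r'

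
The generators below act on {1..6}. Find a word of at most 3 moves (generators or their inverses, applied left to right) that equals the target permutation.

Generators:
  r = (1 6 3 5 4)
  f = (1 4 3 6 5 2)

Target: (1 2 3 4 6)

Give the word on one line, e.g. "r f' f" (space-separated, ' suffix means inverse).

f r f'

  after f: (1 4 3 6 5 2)
  after r: (2 6 4 5)
  after f': (1 2 3 4 6)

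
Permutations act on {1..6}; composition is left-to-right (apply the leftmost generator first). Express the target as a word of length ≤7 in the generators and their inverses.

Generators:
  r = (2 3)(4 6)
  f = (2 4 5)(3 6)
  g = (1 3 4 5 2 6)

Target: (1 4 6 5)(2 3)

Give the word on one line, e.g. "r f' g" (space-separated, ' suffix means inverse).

f g r g' g'

  after f: (2 4 5)(3 6)
  after g: (1 3)(2 5 6 4)
  after r: (1 2 5 4 3)
  after g': (1 5 3 6 2 4)
  after g': (1 4 6 5)(2 3)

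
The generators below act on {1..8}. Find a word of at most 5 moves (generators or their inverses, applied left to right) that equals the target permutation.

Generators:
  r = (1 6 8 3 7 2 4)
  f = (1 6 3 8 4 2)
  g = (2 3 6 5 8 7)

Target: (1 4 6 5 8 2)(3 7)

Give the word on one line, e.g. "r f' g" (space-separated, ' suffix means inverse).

f' r g

  after f': (1 2 4 8 3 6)
  after r: (1 4 3 8 7 2)
  after g: (1 4 6 5 8 2)(3 7)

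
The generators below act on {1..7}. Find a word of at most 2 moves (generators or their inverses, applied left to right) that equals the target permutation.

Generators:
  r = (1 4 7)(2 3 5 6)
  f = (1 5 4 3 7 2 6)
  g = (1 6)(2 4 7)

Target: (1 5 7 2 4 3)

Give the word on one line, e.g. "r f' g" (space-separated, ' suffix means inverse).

  after f': (1 6 2 7 3 4 5)
  after r': (1 5 7 2 4 3)

f' r'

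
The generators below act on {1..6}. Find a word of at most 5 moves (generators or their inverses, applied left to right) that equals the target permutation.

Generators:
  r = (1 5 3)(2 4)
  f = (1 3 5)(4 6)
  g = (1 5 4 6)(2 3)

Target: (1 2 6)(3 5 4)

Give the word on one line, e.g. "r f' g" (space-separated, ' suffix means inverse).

g g r f'

  after g: (1 5 4 6)(2 3)
  after g: (1 4)(5 6)
  after r: (1 2 4 5 6 3)
  after f': (1 2 6)(3 5 4)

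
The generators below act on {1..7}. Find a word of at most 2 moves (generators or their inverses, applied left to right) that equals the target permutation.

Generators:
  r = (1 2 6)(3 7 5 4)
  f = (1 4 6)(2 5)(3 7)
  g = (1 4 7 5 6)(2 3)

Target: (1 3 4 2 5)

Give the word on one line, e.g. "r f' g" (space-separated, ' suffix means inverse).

  after r: (1 2 6)(3 7 5 4)
  after g': (1 3 4 2 5)

r g'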